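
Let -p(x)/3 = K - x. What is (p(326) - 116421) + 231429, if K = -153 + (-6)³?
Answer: 117093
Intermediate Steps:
K = -369 (K = -153 - 216 = -369)
p(x) = 1107 + 3*x (p(x) = -3*(-369 - x) = 1107 + 3*x)
(p(326) - 116421) + 231429 = ((1107 + 3*326) - 116421) + 231429 = ((1107 + 978) - 116421) + 231429 = (2085 - 116421) + 231429 = -114336 + 231429 = 117093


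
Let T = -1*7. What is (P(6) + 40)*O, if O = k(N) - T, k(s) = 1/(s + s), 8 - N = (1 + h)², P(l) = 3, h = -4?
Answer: 559/2 ≈ 279.50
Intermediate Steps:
N = -1 (N = 8 - (1 - 4)² = 8 - 1*(-3)² = 8 - 1*9 = 8 - 9 = -1)
k(s) = 1/(2*s)
T = -7
O = 13/2 (O = (½)/(-1) - 1*(-7) = (½)*(-1) + 7 = -½ + 7 = 13/2 ≈ 6.5000)
(P(6) + 40)*O = (3 + 40)*(13/2) = 43*(13/2) = 559/2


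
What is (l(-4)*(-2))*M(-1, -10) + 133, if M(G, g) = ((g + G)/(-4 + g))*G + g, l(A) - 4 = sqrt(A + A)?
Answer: 1535/7 + 302*I*sqrt(2)/7 ≈ 219.29 + 61.013*I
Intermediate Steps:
l(A) = 4 + sqrt(2)*sqrt(A) (l(A) = 4 + sqrt(A + A) = 4 + sqrt(2*A) = 4 + sqrt(2)*sqrt(A))
M(G, g) = g + G*(G + g)/(-4 + g) (M(G, g) = ((G + g)/(-4 + g))*G + g = G*(G + g)/(-4 + g) + g = g + G*(G + g)/(-4 + g))
(l(-4)*(-2))*M(-1, -10) + 133 = ((4 + sqrt(2)*sqrt(-4))*(-2))*(((-1)**2 + (-10)**2 - 4*(-10) - 1*(-10))/(-4 - 10)) + 133 = ((4 + sqrt(2)*(2*I))*(-2))*((1 + 100 + 40 + 10)/(-14)) + 133 = ((4 + 2*I*sqrt(2))*(-2))*(-1/14*151) + 133 = (-8 - 4*I*sqrt(2))*(-151/14) + 133 = (604/7 + 302*I*sqrt(2)/7) + 133 = 1535/7 + 302*I*sqrt(2)/7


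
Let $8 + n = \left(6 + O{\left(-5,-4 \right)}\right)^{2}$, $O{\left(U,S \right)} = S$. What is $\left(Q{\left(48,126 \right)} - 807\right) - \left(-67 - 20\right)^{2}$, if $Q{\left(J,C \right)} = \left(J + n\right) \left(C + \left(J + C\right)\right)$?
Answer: $4824$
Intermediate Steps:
$n = -4$ ($n = -8 + \left(6 - 4\right)^{2} = -8 + 2^{2} = -8 + 4 = -4$)
$Q{\left(J,C \right)} = \left(-4 + J\right) \left(J + 2 C\right)$ ($Q{\left(J,C \right)} = \left(J - 4\right) \left(C + \left(J + C\right)\right) = \left(-4 + J\right) \left(C + \left(C + J\right)\right) = \left(-4 + J\right) \left(J + 2 C\right)$)
$\left(Q{\left(48,126 \right)} - 807\right) - \left(-67 - 20\right)^{2} = \left(\left(48^{2} - 1008 - 192 + 2 \cdot 126 \cdot 48\right) - 807\right) - \left(-67 - 20\right)^{2} = \left(\left(2304 - 1008 - 192 + 12096\right) - 807\right) - \left(-87\right)^{2} = \left(13200 - 807\right) - 7569 = 12393 - 7569 = 4824$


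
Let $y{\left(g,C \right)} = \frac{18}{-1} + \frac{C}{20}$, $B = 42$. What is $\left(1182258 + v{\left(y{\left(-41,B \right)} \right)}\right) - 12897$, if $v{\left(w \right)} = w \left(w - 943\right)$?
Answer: $\frac{118460751}{100} \approx 1.1846 \cdot 10^{6}$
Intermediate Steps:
$y{\left(g,C \right)} = -18 + \frac{C}{20}$ ($y{\left(g,C \right)} = 18 \left(-1\right) + C \frac{1}{20} = -18 + \frac{C}{20}$)
$v{\left(w \right)} = w \left(-943 + w\right)$
$\left(1182258 + v{\left(y{\left(-41,B \right)} \right)}\right) - 12897 = \left(1182258 + \left(-18 + \frac{1}{20} \cdot 42\right) \left(-943 + \left(-18 + \frac{1}{20} \cdot 42\right)\right)\right) - 12897 = \left(1182258 + \left(-18 + \frac{21}{10}\right) \left(-943 + \left(-18 + \frac{21}{10}\right)\right)\right) - 12897 = \left(1182258 - \frac{159 \left(-943 - \frac{159}{10}\right)}{10}\right) - 12897 = \left(1182258 - - \frac{1524651}{100}\right) - 12897 = \left(1182258 + \frac{1524651}{100}\right) - 12897 = \frac{119750451}{100} - 12897 = \frac{118460751}{100}$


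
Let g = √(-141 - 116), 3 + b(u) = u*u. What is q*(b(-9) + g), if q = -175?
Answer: -13650 - 175*I*√257 ≈ -13650.0 - 2805.5*I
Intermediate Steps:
b(u) = -3 + u² (b(u) = -3 + u*u = -3 + u²)
g = I*√257 (g = √(-257) = I*√257 ≈ 16.031*I)
q*(b(-9) + g) = -175*((-3 + (-9)²) + I*√257) = -175*((-3 + 81) + I*√257) = -175*(78 + I*√257) = -13650 - 175*I*√257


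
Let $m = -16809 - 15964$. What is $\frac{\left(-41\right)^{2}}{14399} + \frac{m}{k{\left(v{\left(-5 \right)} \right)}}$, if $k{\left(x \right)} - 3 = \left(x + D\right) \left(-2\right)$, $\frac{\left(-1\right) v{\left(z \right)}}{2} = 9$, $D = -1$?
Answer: $- \frac{471829506}{590359} \approx -799.22$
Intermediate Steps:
$v{\left(z \right)} = -18$ ($v{\left(z \right)} = \left(-2\right) 9 = -18$)
$m = -32773$
$k{\left(x \right)} = 5 - 2 x$ ($k{\left(x \right)} = 3 + \left(x - 1\right) \left(-2\right) = 3 + \left(-1 + x\right) \left(-2\right) = 3 - \left(-2 + 2 x\right) = 5 - 2 x$)
$\frac{\left(-41\right)^{2}}{14399} + \frac{m}{k{\left(v{\left(-5 \right)} \right)}} = \frac{\left(-41\right)^{2}}{14399} - \frac{32773}{5 - -36} = 1681 \cdot \frac{1}{14399} - \frac{32773}{5 + 36} = \frac{1681}{14399} - \frac{32773}{41} = - \frac{471829506}{590359}$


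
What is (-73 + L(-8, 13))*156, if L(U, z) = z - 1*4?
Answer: -9984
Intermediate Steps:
L(U, z) = -4 + z (L(U, z) = z - 4 = -4 + z)
(-73 + L(-8, 13))*156 = (-73 + (-4 + 13))*156 = (-73 + 9)*156 = -64*156 = -9984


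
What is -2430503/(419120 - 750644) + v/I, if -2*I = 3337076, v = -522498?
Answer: 2114303620783/276580195956 ≈ 7.6444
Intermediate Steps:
I = -1668538 (I = -1/2*3337076 = -1668538)
-2430503/(419120 - 750644) + v/I = -2430503/(419120 - 750644) - 522498/(-1668538) = -2430503/(-331524) - 522498*(-1/1668538) = -2430503*(-1/331524) + 261249/834269 = 2430503/331524 + 261249/834269 = 2114303620783/276580195956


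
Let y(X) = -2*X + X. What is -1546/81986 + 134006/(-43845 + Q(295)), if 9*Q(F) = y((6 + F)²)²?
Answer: -3147728773543/168238276704914 ≈ -0.018710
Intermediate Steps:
y(X) = -X
Q(F) = (6 + F)⁴/9 (Q(F) = (-(6 + F)²)²/9 = (6 + F)⁴/9)
-1546/81986 + 134006/(-43845 + Q(295)) = -1546/81986 + 134006/(-43845 + (6 + 295)⁴/9) = -1546*1/81986 + 134006/(-43845 + (⅑)*301⁴) = -773/40993 + 134006/(-43845 + (⅑)*8208541201) = -773/40993 + 134006/(-43845 + 8208541201/9) = -773/40993 + 134006/(8208146596/9) = -773/40993 + 134006*(9/8208146596) = -773/40993 + 603027/4104073298 = -3147728773543/168238276704914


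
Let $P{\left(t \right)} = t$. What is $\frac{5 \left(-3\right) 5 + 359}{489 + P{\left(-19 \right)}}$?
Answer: $\frac{142}{235} \approx 0.60426$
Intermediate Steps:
$\frac{5 \left(-3\right) 5 + 359}{489 + P{\left(-19 \right)}} = \frac{5 \left(-3\right) 5 + 359}{489 - 19} = \frac{\left(-15\right) 5 + 359}{470} = \left(-75 + 359\right) \frac{1}{470} = 284 \cdot \frac{1}{470} = \frac{142}{235}$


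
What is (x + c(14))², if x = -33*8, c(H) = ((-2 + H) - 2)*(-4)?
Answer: 92416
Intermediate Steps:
c(H) = 16 - 4*H (c(H) = (-4 + H)*(-4) = 16 - 4*H)
x = -264
(x + c(14))² = (-264 + (16 - 4*14))² = (-264 + (16 - 56))² = (-264 - 40)² = (-304)² = 92416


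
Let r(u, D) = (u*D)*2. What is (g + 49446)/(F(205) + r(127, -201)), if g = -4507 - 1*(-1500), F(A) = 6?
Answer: -46439/51048 ≈ -0.90971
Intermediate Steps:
r(u, D) = 2*D*u (r(u, D) = (D*u)*2 = 2*D*u)
g = -3007 (g = -4507 + 1500 = -3007)
(g + 49446)/(F(205) + r(127, -201)) = (-3007 + 49446)/(6 + 2*(-201)*127) = 46439/(6 - 51054) = 46439/(-51048) = 46439*(-1/51048) = -46439/51048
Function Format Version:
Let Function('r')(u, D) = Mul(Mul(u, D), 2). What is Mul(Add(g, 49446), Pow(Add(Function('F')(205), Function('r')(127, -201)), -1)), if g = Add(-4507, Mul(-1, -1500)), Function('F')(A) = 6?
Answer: Rational(-46439, 51048) ≈ -0.90971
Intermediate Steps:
Function('r')(u, D) = Mul(2, D, u) (Function('r')(u, D) = Mul(Mul(D, u), 2) = Mul(2, D, u))
g = -3007 (g = Add(-4507, 1500) = -3007)
Mul(Add(g, 49446), Pow(Add(Function('F')(205), Function('r')(127, -201)), -1)) = Mul(Add(-3007, 49446), Pow(Add(6, Mul(2, -201, 127)), -1)) = Mul(46439, Pow(Add(6, -51054), -1)) = Mul(46439, Pow(-51048, -1)) = Mul(46439, Rational(-1, 51048)) = Rational(-46439, 51048)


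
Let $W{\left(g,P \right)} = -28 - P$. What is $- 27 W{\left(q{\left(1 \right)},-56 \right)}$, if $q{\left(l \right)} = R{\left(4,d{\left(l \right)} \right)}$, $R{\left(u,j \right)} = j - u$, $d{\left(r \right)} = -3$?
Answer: $-756$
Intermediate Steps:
$q{\left(l \right)} = -7$ ($q{\left(l \right)} = -3 - 4 = -7$)
$- 27 W{\left(q{\left(1 \right)},-56 \right)} = - 27 \left(-28 - -56\right) = - 27 \left(-28 + 56\right) = \left(-27\right) 28 = -756$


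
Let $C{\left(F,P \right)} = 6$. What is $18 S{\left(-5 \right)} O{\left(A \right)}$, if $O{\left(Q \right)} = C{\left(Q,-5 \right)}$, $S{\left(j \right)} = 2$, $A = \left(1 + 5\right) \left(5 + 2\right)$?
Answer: $216$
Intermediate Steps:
$A = 42$ ($A = 6 \cdot 7 = 42$)
$O{\left(Q \right)} = 6$
$18 S{\left(-5 \right)} O{\left(A \right)} = 18 \cdot 2 \cdot 6 = 36 \cdot 6 = 216$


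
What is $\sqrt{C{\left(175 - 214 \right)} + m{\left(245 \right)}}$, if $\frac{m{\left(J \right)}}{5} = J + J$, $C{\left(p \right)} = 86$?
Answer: $2 \sqrt{634} \approx 50.359$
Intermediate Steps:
$m{\left(J \right)} = 10 J$ ($m{\left(J \right)} = 5 \left(J + J\right) = 5 \cdot 2 J = 10 J$)
$\sqrt{C{\left(175 - 214 \right)} + m{\left(245 \right)}} = \sqrt{86 + 10 \cdot 245} = \sqrt{86 + 2450} = \sqrt{2536} = 2 \sqrt{634}$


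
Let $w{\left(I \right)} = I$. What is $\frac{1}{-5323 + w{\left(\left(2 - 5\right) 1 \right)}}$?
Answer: $- \frac{1}{5326} \approx -0.00018776$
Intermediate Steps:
$\frac{1}{-5323 + w{\left(\left(2 - 5\right) 1 \right)}} = \frac{1}{-5323 + \left(2 - 5\right) 1} = \frac{1}{-5323 - 3} = \frac{1}{-5326} = - \frac{1}{5326}$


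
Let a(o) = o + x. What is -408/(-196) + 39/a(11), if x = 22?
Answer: 1759/539 ≈ 3.2635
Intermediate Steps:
a(o) = 22 + o (a(o) = o + 22 = 22 + o)
-408/(-196) + 39/a(11) = -408/(-196) + 39/(22 + 11) = -408*(-1/196) + 39/33 = 102/49 + 39*(1/33) = 102/49 + 13/11 = 1759/539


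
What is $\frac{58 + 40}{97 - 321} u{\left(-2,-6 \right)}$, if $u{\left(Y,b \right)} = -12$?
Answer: $\frac{21}{4} \approx 5.25$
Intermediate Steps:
$\frac{58 + 40}{97 - 321} u{\left(-2,-6 \right)} = \frac{58 + 40}{97 - 321} \left(-12\right) = \frac{98}{-224} \left(-12\right) = 98 \left(- \frac{1}{224}\right) \left(-12\right) = \left(- \frac{7}{16}\right) \left(-12\right) = \frac{21}{4}$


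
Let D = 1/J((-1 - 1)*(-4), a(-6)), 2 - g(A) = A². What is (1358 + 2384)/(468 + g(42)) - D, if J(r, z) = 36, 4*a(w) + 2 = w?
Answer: -68003/23292 ≈ -2.9196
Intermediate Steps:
a(w) = -½ + w/4
g(A) = 2 - A²
D = 1/36 ≈ 0.027778
(1358 + 2384)/(468 + g(42)) - D = (1358 + 2384)/(468 + (2 - 1*42²)) - 1*1/36 = 3742/(468 + (2 - 1*1764)) - 1/36 = 3742/(468 + (2 - 1764)) - 1/36 = 3742/(468 - 1762) - 1/36 = 3742/(-1294) - 1/36 = 3742*(-1/1294) - 1/36 = -1871/647 - 1/36 = -68003/23292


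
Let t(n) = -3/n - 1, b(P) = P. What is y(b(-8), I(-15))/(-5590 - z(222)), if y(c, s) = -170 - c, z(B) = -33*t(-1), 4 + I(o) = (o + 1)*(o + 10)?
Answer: 81/2762 ≈ 0.029327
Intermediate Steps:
t(n) = -1 - 3/n
I(o) = -4 + (1 + o)*(10 + o) (I(o) = -4 + (o + 1)*(o + 10) = -4 + (1 + o)*(10 + o))
z(B) = -66 (z(B) = -33*(-3 - 1*(-1))/(-1) = -(-33)*(-3 + 1) = -(-33)*(-2) = -33*2 = -66)
y(b(-8), I(-15))/(-5590 - z(222)) = (-170 - 1*(-8))/(-5590 - 1*(-66)) = (-170 + 8)/(-5590 + 66) = -162/(-5524) = -162*(-1/5524) = 81/2762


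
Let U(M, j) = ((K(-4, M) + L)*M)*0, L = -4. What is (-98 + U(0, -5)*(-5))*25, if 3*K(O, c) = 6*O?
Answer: -2450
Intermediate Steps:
K(O, c) = 2*O (K(O, c) = (6*O)/3 = 2*O)
U(M, j) = 0 (U(M, j) = ((2*(-4) - 4)*M)*0 = ((-8 - 4)*M)*0 = -12*M*0 = 0)
(-98 + U(0, -5)*(-5))*25 = (-98 + 0*(-5))*25 = (-98 + 0)*25 = -98*25 = -2450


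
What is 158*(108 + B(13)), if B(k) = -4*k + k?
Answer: 10902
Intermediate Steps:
B(k) = -3*k
158*(108 + B(13)) = 158*(108 - 3*13) = 158*(108 - 39) = 158*69 = 10902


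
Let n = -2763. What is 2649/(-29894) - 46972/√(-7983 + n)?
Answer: -2649/29894 + 23486*I*√1194/1791 ≈ -0.088613 + 453.12*I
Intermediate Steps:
2649/(-29894) - 46972/√(-7983 + n) = 2649/(-29894) - 46972/√(-7983 - 2763) = 2649*(-1/29894) - 46972*(-I*√1194/3582) = -2649/29894 - 46972*(-I*√1194/3582) = -2649/29894 - (-23486)*I*√1194/1791 = -2649/29894 + 23486*I*√1194/1791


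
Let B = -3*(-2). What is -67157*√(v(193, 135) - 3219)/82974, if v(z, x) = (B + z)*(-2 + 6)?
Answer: -67157*I*√2423/82974 ≈ -39.841*I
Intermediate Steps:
B = 6
v(z, x) = 24 + 4*z (v(z, x) = (6 + z)*(-2 + 6) = (6 + z)*4 = 24 + 4*z)
-67157*√(v(193, 135) - 3219)/82974 = -67157*√((24 + 4*193) - 3219)/82974 = -67157*√((24 + 772) - 3219)/82974 = -67157*√(796 - 3219)/82974 = -67157*I*√2423/82974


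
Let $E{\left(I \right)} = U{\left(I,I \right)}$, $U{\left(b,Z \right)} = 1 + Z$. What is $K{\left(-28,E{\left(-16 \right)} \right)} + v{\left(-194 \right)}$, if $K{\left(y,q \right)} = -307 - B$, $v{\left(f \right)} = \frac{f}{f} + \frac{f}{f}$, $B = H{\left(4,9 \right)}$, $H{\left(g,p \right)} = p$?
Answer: $-314$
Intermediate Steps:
$B = 9$
$v{\left(f \right)} = 2$ ($v{\left(f \right)} = 1 + 1 = 2$)
$E{\left(I \right)} = 1 + I$
$K{\left(y,q \right)} = -316$ ($K{\left(y,q \right)} = -307 - 9 = -316$)
$K{\left(-28,E{\left(-16 \right)} \right)} + v{\left(-194 \right)} = -316 + 2 = -314$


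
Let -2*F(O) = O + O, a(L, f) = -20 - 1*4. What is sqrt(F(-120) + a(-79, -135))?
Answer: 4*sqrt(6) ≈ 9.7980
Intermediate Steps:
a(L, f) = -24 (a(L, f) = -20 - 4 = -24)
F(O) = -O (F(O) = -(O + O)/2 = -O)
sqrt(F(-120) + a(-79, -135)) = sqrt(-1*(-120) - 24) = sqrt(120 - 24) = sqrt(96) = 4*sqrt(6)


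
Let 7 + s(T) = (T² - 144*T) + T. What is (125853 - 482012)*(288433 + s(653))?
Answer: -221337147504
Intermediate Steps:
s(T) = -7 + T² - 143*T (s(T) = -7 + ((T² - 144*T) + T) = -7 + (T² - 143*T) = -7 + T² - 143*T)
(125853 - 482012)*(288433 + s(653)) = (125853 - 482012)*(288433 + (-7 + 653² - 143*653)) = -356159*(288433 + (-7 + 426409 - 93379)) = -356159*(288433 + 333023) = -356159*621456 = -221337147504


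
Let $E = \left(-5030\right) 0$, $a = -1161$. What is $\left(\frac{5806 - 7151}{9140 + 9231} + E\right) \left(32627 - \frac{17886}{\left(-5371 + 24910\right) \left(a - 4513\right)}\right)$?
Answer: $- \frac{810848734807460}{339447966351} \approx -2388.7$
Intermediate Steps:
$E = 0$
$\left(\frac{5806 - 7151}{9140 + 9231} + E\right) \left(32627 - \frac{17886}{\left(-5371 + 24910\right) \left(a - 4513\right)}\right) = \left(\frac{5806 - 7151}{9140 + 9231} + 0\right) \left(32627 - \frac{17886}{\left(-5371 + 24910\right) \left(-1161 - 4513\right)}\right) = \left(- \frac{1345}{18371} + 0\right) \left(32627 - \frac{17886}{19539 \left(-5674\right)}\right) = \left(\left(-1345\right) \frac{1}{18371} + 0\right) \left(32627 - \frac{17886}{-110864286}\right) = \left(- \frac{1345}{18371} + 0\right) \left(32627 - - \frac{2981}{18477381}\right) = - \frac{1345 \left(32627 + \frac{2981}{18477381}\right)}{18371} = \left(- \frac{1345}{18371}\right) \frac{602861512868}{18477381} = - \frac{810848734807460}{339447966351}$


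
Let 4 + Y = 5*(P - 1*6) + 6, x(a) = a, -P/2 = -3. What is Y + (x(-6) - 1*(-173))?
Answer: 169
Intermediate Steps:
P = 6 (P = -2*(-3) = 6)
Y = 2 (Y = -4 + (5*(6 - 1*6) + 6) = -4 + (5*(6 - 6) + 6) = -4 + (5*0 + 6) = -4 + (0 + 6) = -4 + 6 = 2)
Y + (x(-6) - 1*(-173)) = 2 + (-6 - 1*(-173)) = 2 + (-6 + 173) = 2 + 167 = 169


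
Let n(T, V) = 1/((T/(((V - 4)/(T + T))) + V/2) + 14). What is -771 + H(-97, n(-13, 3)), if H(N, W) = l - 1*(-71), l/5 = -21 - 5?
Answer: -830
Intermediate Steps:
l = -130 (l = 5*(-21 - 5) = 5*(-26) = -130)
n(T, V) = 1/(14 + V/2 + 2*T²/(-4 + V)) (n(T, V) = 1/((T/(((-4 + V)/((2*T)))) + V*(½)) + 14) = 1/((T/(((-4 + V)*(1/(2*T)))) + V/2) + 14) = 1/((T/(((-4 + V)/(2*T))) + V/2) + 14) = 1/((T*(2*T/(-4 + V)) + V/2) + 14) = 1/((2*T²/(-4 + V) + V/2) + 14) = 1/((V/2 + 2*T²/(-4 + V)) + 14) = 1/(14 + V/2 + 2*T²/(-4 + V)))
H(N, W) = -59 (H(N, W) = -130 - 1*(-71) = -130 + 71 = -59)
-771 + H(-97, n(-13, 3)) = -771 - 59 = -830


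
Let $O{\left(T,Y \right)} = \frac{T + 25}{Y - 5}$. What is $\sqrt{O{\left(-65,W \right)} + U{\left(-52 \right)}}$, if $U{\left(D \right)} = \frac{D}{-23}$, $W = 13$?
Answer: $\frac{3 i \sqrt{161}}{23} \approx 1.655 i$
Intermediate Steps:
$O{\left(T,Y \right)} = \frac{25 + T}{-5 + Y}$
$U{\left(D \right)} = - \frac{D}{23}$ ($U{\left(D \right)} = D \left(- \frac{1}{23}\right) = - \frac{D}{23}$)
$\sqrt{O{\left(-65,W \right)} + U{\left(-52 \right)}} = \sqrt{\frac{25 - 65}{-5 + 13} - - \frac{52}{23}} = \sqrt{\frac{1}{8} \left(-40\right) + \frac{52}{23}} = \sqrt{-5 + \frac{52}{23}} = \sqrt{- \frac{63}{23}} = \frac{3 i \sqrt{161}}{23}$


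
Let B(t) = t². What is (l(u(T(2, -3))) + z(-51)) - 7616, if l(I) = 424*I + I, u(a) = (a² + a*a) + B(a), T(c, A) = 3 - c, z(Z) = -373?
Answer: -6714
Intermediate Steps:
u(a) = 3*a² (u(a) = (a² + a*a) + a² = (a² + a²) + a² = 2*a² + a² = 3*a²)
l(I) = 425*I
(l(u(T(2, -3))) + z(-51)) - 7616 = (425*(3*(3 - 1*2)²) - 373) - 7616 = (425*(3*(3 - 2)²) - 373) - 7616 = (425*(3*1²) - 373) - 7616 = (425*(3*1) - 373) - 7616 = (425*3 - 373) - 7616 = (1275 - 373) - 7616 = 902 - 7616 = -6714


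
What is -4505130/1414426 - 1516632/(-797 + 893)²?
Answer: -45555896069/271569792 ≈ -167.75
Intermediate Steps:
-4505130/1414426 - 1516632/(-797 + 893)² = -4505130*1/1414426 - 1516632/(96²) = -2252565/707213 - 1516632/9216 = -2252565/707213 - 1516632*1/9216 = -2252565/707213 - 63193/384 = -45555896069/271569792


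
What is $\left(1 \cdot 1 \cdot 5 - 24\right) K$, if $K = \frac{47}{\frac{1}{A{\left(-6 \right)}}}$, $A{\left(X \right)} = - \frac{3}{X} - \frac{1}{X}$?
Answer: $- \frac{1786}{3} \approx -595.33$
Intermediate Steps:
$A{\left(X \right)} = - \frac{4}{X}$
$K = \frac{94}{3}$ ($K = \frac{47}{\frac{1}{\left(-4\right) \frac{1}{-6}}} = \frac{47}{\frac{1}{\left(-4\right) \left(- \frac{1}{6}\right)}} = \frac{47}{\frac{1}{\frac{2}{3}}} = \frac{47}{\frac{3}{2}} = 47 \cdot \frac{2}{3} = \frac{94}{3} \approx 31.333$)
$\left(1 \cdot 1 \cdot 5 - 24\right) K = \left(1 \cdot 1 \cdot 5 - 24\right) \frac{94}{3} = \left(1 \cdot 5 - 24\right) \frac{94}{3} = \left(5 - 24\right) \frac{94}{3} = \left(-19\right) \frac{94}{3} = - \frac{1786}{3}$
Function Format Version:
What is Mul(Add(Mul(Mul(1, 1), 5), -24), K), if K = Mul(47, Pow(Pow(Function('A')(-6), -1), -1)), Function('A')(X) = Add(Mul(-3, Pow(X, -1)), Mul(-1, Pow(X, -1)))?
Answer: Rational(-1786, 3) ≈ -595.33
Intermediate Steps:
Function('A')(X) = Mul(-4, Pow(X, -1))
K = Rational(94, 3) (K = Mul(47, Pow(Pow(Mul(-4, Pow(-6, -1)), -1), -1)) = Mul(47, Pow(Pow(Mul(-4, Rational(-1, 6)), -1), -1)) = Mul(47, Pow(Pow(Rational(2, 3), -1), -1)) = Mul(47, Pow(Rational(3, 2), -1)) = Mul(47, Rational(2, 3)) = Rational(94, 3) ≈ 31.333)
Mul(Add(Mul(Mul(1, 1), 5), -24), K) = Mul(Add(Mul(Mul(1, 1), 5), -24), Rational(94, 3)) = Mul(Add(Mul(1, 5), -24), Rational(94, 3)) = Mul(Add(5, -24), Rational(94, 3)) = Mul(-19, Rational(94, 3)) = Rational(-1786, 3)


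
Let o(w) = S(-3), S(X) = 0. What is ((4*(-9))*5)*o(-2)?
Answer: 0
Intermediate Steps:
o(w) = 0
((4*(-9))*5)*o(-2) = ((4*(-9))*5)*0 = -36*5*0 = -180*0 = 0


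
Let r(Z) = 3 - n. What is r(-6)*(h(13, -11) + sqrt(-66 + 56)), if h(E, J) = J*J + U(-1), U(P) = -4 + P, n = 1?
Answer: 232 + 2*I*sqrt(10) ≈ 232.0 + 6.3246*I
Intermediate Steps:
h(E, J) = -5 + J**2 (h(E, J) = J*J + (-4 - 1) = J**2 - 5 = -5 + J**2)
r(Z) = 2 (r(Z) = 3 - 1*1 = 3 - 1 = 2)
r(-6)*(h(13, -11) + sqrt(-66 + 56)) = 2*((-5 + (-11)**2) + sqrt(-66 + 56)) = 2*((-5 + 121) + sqrt(-10)) = 2*(116 + I*sqrt(10)) = 232 + 2*I*sqrt(10)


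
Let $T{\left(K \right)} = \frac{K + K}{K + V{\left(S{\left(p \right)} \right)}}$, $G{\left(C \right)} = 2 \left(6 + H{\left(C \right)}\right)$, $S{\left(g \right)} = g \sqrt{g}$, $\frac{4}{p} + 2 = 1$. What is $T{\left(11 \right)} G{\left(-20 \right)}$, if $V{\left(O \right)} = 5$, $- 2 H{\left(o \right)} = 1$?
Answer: $\frac{121}{8} \approx 15.125$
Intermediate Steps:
$p = -4$ ($p = \frac{4}{-2 + 1} = \frac{4}{-1} = 4 \left(-1\right) = -4$)
$H{\left(o \right)} = - \frac{1}{2}$ ($H{\left(o \right)} = \left(- \frac{1}{2}\right) 1 = - \frac{1}{2}$)
$S{\left(g \right)} = g^{\frac{3}{2}}$
$G{\left(C \right)} = 11$ ($G{\left(C \right)} = 2 \left(6 - \frac{1}{2}\right) = 2 \cdot \frac{11}{2} = 11$)
$T{\left(K \right)} = \frac{2 K}{5 + K}$ ($T{\left(K \right)} = \frac{K + K}{K + 5} = \frac{2 K}{5 + K}$)
$T{\left(11 \right)} G{\left(-20 \right)} = 2 \cdot 11 \frac{1}{5 + 11} \cdot 11 = 2 \cdot 11 \cdot \frac{1}{16} \cdot 11 = \frac{11}{8} \cdot 11 = \frac{121}{8}$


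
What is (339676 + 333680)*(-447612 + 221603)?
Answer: -152184516204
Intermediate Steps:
(339676 + 333680)*(-447612 + 221603) = 673356*(-226009) = -152184516204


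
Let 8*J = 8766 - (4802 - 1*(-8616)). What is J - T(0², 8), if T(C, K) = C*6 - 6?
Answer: -1151/2 ≈ -575.50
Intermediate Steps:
T(C, K) = -6 + 6*C (T(C, K) = 6*C - 6 = -6 + 6*C)
J = -1163/2 (J = (8766 - (4802 - 1*(-8616)))/8 = (8766 - (4802 + 8616))/8 = (8766 - 1*13418)/8 = (8766 - 13418)/8 = (⅛)*(-4652) = -1163/2 ≈ -581.50)
J - T(0², 8) = -1163/2 - (-6 + 6*0²) = -1163/2 - (-6 + 6*0) = -1163/2 - (-6 + 0) = -1163/2 - 1*(-6) = -1163/2 + 6 = -1151/2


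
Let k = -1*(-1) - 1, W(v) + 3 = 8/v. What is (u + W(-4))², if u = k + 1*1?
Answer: 16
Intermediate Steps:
W(v) = -3 + 8/v
k = 0 (k = 1 - 1 = 0)
u = 1 (u = 0 + 1*1 = 0 + 1 = 1)
(u + W(-4))² = (1 + (-3 + 8/(-4)))² = (1 + (-3 + 8*(-¼)))² = (1 + (-3 - 2))² = (1 - 5)² = (-4)² = 16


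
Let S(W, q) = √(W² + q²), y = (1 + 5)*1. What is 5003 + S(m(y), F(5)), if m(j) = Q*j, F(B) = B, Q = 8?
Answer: 5003 + √2329 ≈ 5051.3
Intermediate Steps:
y = 6 (y = 6*1 = 6)
m(j) = 8*j
5003 + S(m(y), F(5)) = 5003 + √((8*6)² + 5²) = 5003 + √(48² + 25) = 5003 + √(2304 + 25) = 5003 + √2329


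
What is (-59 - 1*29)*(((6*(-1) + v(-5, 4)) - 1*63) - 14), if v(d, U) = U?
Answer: 6952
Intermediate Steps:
(-59 - 1*29)*(((6*(-1) + v(-5, 4)) - 1*63) - 14) = (-59 - 1*29)*(((6*(-1) + 4) - 1*63) - 14) = (-59 - 29)*(((-6 + 4) - 63) - 14) = -88*((-2 - 63) - 14) = -88*(-65 - 14) = -88*(-79) = 6952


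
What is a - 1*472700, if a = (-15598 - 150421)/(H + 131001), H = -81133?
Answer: -3367538517/7124 ≈ -4.7270e+5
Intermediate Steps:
a = -23717/7124 (a = (-15598 - 150421)/(-81133 + 131001) = -166019/49868 = -166019*1/49868 = -23717/7124 ≈ -3.3292)
a - 1*472700 = -23717/7124 - 1*472700 = -23717/7124 - 472700 = -3367538517/7124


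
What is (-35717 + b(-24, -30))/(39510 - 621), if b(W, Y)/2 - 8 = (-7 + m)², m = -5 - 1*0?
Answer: -35413/38889 ≈ -0.91062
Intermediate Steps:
m = -5 (m = -5 + 0 = -5)
b(W, Y) = 304 (b(W, Y) = 16 + 2*(-7 - 5)² = 16 + 2*(-12)² = 16 + 2*144 = 16 + 288 = 304)
(-35717 + b(-24, -30))/(39510 - 621) = (-35717 + 304)/(39510 - 621) = -35413/38889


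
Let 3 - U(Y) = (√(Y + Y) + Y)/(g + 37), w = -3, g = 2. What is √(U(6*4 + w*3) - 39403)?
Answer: √(-59927985 - 39*√30)/39 ≈ 198.5*I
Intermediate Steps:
U(Y) = 3 - Y/39 - √2*√Y/39 (U(Y) = 3 - (√(Y + Y) + Y)/(2 + 37) = 3 - (√(2*Y) + Y)/39 = 3 - (√2*√Y + Y)/39 = 3 - (Y + √2*√Y)/39 = 3 - (Y/39 + √2*√Y/39) = 3 + (-Y/39 - √2*√Y/39) = 3 - Y/39 - √2*√Y/39)
√(U(6*4 + w*3) - 39403) = √((3 - (6*4 - 3*3)/39 - √2*√(6*4 - 3*3)/39) - 39403) = √((3 - (24 - 9)/39 - √2*√(24 - 9)/39) - 39403) = √((3 - 1/39*15 - √2*√15/39) - 39403) = √((3 - 5/13 - √30/39) - 39403) = √((34/13 - √30/39) - 39403) = √(-512205/13 - √30/39)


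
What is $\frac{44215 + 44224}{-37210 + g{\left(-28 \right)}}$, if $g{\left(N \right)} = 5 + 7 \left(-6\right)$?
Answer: $- \frac{88439}{37247} \approx -2.3744$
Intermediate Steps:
$g{\left(N \right)} = -37$ ($g{\left(N \right)} = 5 - 42 = -37$)
$\frac{44215 + 44224}{-37210 + g{\left(-28 \right)}} = \frac{44215 + 44224}{-37210 - 37} = \frac{88439}{-37247} = 88439 \left(- \frac{1}{37247}\right) = - \frac{88439}{37247}$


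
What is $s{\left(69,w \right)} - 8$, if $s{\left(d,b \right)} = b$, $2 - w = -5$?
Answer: $-1$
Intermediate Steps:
$w = 7$ ($w = 2 - -5 = 2 + 5 = 7$)
$s{\left(69,w \right)} - 8 = 7 - 8 = -1$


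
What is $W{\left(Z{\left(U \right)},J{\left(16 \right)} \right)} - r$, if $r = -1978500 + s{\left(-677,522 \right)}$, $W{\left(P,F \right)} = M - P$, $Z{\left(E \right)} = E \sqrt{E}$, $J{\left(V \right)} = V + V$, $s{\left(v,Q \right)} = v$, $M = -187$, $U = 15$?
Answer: $1978990 - 15 \sqrt{15} \approx 1.9789 \cdot 10^{6}$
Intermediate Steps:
$J{\left(V \right)} = 2 V$
$Z{\left(E \right)} = E^{\frac{3}{2}}$
$W{\left(P,F \right)} = -187 - P$
$r = -1979177$ ($r = -1978500 - 677 = -1979177$)
$W{\left(Z{\left(U \right)},J{\left(16 \right)} \right)} - r = \left(-187 - 15^{\frac{3}{2}}\right) - -1979177 = \left(-187 - 15 \sqrt{15}\right) + 1979177 = 1978990 - 15 \sqrt{15}$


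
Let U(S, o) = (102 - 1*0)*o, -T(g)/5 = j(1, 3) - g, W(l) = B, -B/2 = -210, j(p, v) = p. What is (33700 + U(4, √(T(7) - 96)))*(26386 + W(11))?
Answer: 903362200 + 2734212*I*√66 ≈ 9.0336e+8 + 2.2213e+7*I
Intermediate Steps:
B = 420 (B = -2*(-210) = 420)
W(l) = 420
T(g) = -5 + 5*g (T(g) = -5*(1 - g) = -5 + 5*g)
U(S, o) = 102*o (U(S, o) = (102 + 0)*o = 102*o)
(33700 + U(4, √(T(7) - 96)))*(26386 + W(11)) = (33700 + 102*√((-5 + 5*7) - 96))*(26386 + 420) = (33700 + 102*√((-5 + 35) - 96))*26806 = (33700 + 102*√(30 - 96))*26806 = (33700 + 102*√(-66))*26806 = (33700 + 102*(I*√66))*26806 = (33700 + 102*I*√66)*26806 = 903362200 + 2734212*I*√66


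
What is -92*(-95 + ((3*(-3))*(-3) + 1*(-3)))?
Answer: 6532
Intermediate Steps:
-92*(-95 + ((3*(-3))*(-3) + 1*(-3))) = -92*(-95 + (-9*(-3) - 3)) = -92*(-95 + (27 - 3)) = -92*(-95 + 24) = -92*(-71) = 6532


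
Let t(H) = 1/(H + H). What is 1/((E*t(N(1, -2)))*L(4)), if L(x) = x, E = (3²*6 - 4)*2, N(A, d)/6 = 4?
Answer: 3/25 ≈ 0.12000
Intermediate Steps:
N(A, d) = 24 (N(A, d) = 6*4 = 24)
E = 100 (E = (9*6 - 4)*2 = (54 - 4)*2 = 50*2 = 100)
t(H) = 1/(2*H)
1/((E*t(N(1, -2)))*L(4)) = 1/((100*((½)/24))*4) = 1/((100*((½)*(1/24)))*4) = 1/((100*(1/48))*4) = 1/((25/12)*4) = 1/(25/3) = 3/25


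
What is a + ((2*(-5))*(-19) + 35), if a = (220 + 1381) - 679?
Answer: 1147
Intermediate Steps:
a = 922 (a = 1601 - 679 = 922)
a + ((2*(-5))*(-19) + 35) = 922 + ((2*(-5))*(-19) + 35) = 922 + (-10*(-19) + 35) = 922 + (190 + 35) = 922 + 225 = 1147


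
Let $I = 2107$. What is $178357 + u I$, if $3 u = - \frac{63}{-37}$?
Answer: $\frac{6643456}{37} \approx 1.7955 \cdot 10^{5}$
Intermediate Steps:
$u = \frac{21}{37}$ ($u = \frac{\left(-63\right) \frac{1}{-37}}{3} = \frac{\left(-63\right) \left(- \frac{1}{37}\right)}{3} = \frac{1}{3} \cdot \frac{63}{37} = \frac{21}{37} \approx 0.56757$)
$178357 + u I = 178357 + \frac{21}{37} \cdot 2107 = 178357 + \frac{44247}{37} = \frac{6643456}{37}$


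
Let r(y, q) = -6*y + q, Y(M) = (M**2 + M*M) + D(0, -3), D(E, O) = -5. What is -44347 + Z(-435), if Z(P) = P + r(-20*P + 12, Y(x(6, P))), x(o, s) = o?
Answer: -96987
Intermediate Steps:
Y(M) = -5 + 2*M**2 (Y(M) = (M**2 + M*M) - 5 = (M**2 + M**2) - 5 = 2*M**2 - 5 = -5 + 2*M**2)
r(y, q) = q - 6*y
Z(P) = -5 + 121*P (Z(P) = P + ((-5 + 2*6**2) - 6*(-20*P + 12)) = P + ((-5 + 2*36) - 6*(12 - 20*P)) = P + ((-5 + 72) + (-72 + 120*P)) = P + (67 + (-72 + 120*P)) = P + (-5 + 120*P) = -5 + 121*P)
-44347 + Z(-435) = -44347 + (-5 + 121*(-435)) = -44347 + (-5 - 52635) = -44347 - 52640 = -96987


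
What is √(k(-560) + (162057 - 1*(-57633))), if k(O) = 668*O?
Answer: I*√154390 ≈ 392.92*I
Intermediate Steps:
√(k(-560) + (162057 - 1*(-57633))) = √(668*(-560) + (162057 - 1*(-57633))) = √(-374080 + (162057 + 57633)) = √(-374080 + 219690) = √(-154390) = I*√154390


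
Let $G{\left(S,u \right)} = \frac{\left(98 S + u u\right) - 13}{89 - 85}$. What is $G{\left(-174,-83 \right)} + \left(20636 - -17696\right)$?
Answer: $35788$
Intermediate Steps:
$G{\left(S,u \right)} = - \frac{13}{4} + \frac{u^{2}}{4} + \frac{49 S}{2}$ ($G{\left(S,u \right)} = \frac{\left(98 S + u^{2}\right) - 13}{4} = \left(\left(u^{2} + 98 S\right) - 13\right) \frac{1}{4} = \left(-13 + u^{2} + 98 S\right) \frac{1}{4} = - \frac{13}{4} + \frac{u^{2}}{4} + \frac{49 S}{2}$)
$G{\left(-174,-83 \right)} + \left(20636 - -17696\right) = \left(- \frac{13}{4} + \frac{\left(-83\right)^{2}}{4} + \frac{49}{2} \left(-174\right)\right) + \left(20636 - -17696\right) = \left(- \frac{13}{4} + \frac{1}{4} \cdot 6889 - 4263\right) + \left(20636 + 17696\right) = \left(- \frac{13}{4} + \frac{6889}{4} - 4263\right) + 38332 = -2544 + 38332 = 35788$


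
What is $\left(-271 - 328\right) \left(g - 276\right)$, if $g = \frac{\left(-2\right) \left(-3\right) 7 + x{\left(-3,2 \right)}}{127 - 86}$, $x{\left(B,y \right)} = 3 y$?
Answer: $\frac{6749532}{41} \approx 1.6462 \cdot 10^{5}$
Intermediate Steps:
$g = \frac{48}{41}$ ($g = \frac{\left(-2\right) \left(-3\right) 7 + 3 \cdot 2}{127 - 86} = \frac{6 \cdot 7 + 6}{41} = \left(42 + 6\right) \frac{1}{41} = 48 \cdot \frac{1}{41} = \frac{48}{41} \approx 1.1707$)
$\left(-271 - 328\right) \left(g - 276\right) = \left(-271 - 328\right) \left(\frac{48}{41} - 276\right) = - 599 \left(\frac{48}{41} - 276\right) = \left(-599\right) \left(- \frac{11268}{41}\right) = \frac{6749532}{41}$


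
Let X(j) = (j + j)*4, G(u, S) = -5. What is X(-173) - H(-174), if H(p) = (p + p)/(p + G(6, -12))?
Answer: -248084/179 ≈ -1385.9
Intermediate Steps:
X(j) = 8*j (X(j) = (2*j)*4 = 8*j)
H(p) = 2*p/(-5 + p) (H(p) = (p + p)/(p - 5) = (2*p)/(-5 + p) = 2*p/(-5 + p))
X(-173) - H(-174) = 8*(-173) - 2*(-174)/(-5 - 174) = -1384 - 2*(-174)/(-179) = -1384 - 2*(-174)*(-1)/179 = -1384 - 1*348/179 = -1384 - 348/179 = -248084/179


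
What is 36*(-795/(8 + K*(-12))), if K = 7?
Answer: 7155/19 ≈ 376.58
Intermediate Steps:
36*(-795/(8 + K*(-12))) = 36*(-795/(8 + 7*(-12))) = 36*(-795/(8 - 84)) = 36*(-795/(-76)) = 36*(-795*(-1/76)) = 36*(795/76) = 7155/19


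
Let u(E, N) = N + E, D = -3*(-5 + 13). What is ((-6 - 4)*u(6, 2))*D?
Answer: 1920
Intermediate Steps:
D = -24 (D = -3*8 = -24)
u(E, N) = E + N
((-6 - 4)*u(6, 2))*D = ((-6 - 4)*(6 + 2))*(-24) = -10*8*(-24) = -80*(-24) = 1920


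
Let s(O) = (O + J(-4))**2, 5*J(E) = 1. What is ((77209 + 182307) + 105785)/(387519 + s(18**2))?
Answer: 9132525/12315616 ≈ 0.74154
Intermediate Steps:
J(E) = 1/5 (J(E) = (1/5)*1 = 1/5)
s(O) = (1/5 + O)**2 (s(O) = (O + 1/5)**2 = (1/5 + O)**2)
((77209 + 182307) + 105785)/(387519 + s(18**2)) = ((77209 + 182307) + 105785)/(387519 + (1 + 5*18**2)**2/25) = (259516 + 105785)/(387519 + (1 + 5*324)**2/25) = 365301/(387519 + (1 + 1620)**2/25) = 365301/(387519 + (1/25)*1621**2) = 365301/(387519 + (1/25)*2627641) = 365301/(387519 + 2627641/25) = 365301/(12315616/25) = 365301*(25/12315616) = 9132525/12315616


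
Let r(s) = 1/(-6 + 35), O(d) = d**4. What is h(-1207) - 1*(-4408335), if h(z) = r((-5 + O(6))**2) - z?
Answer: 127876719/29 ≈ 4.4095e+6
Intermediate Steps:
r(s) = 1/29
h(z) = 1/29 - z
h(-1207) - 1*(-4408335) = (1/29 - 1*(-1207)) - 1*(-4408335) = (1/29 + 1207) + 4408335 = 35004/29 + 4408335 = 127876719/29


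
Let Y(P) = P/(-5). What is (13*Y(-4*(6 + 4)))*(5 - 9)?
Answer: -416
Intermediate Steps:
Y(P) = -P/5 (Y(P) = P*(-1/5) = -P/5)
(13*Y(-4*(6 + 4)))*(5 - 9) = (13*(-(-4)*(6 + 4)/5))*(5 - 9) = (13*(-(-4)*10/5))*(-4) = (13*(-1/5*(-40)))*(-4) = (13*8)*(-4) = 104*(-4) = -416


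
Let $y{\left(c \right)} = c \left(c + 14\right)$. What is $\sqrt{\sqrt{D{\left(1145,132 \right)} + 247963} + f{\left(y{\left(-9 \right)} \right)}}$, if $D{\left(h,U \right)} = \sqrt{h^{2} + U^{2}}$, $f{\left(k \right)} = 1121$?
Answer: $\sqrt{1121 + \sqrt{247963 + \sqrt{1328449}}} \approx 40.251$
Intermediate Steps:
$y{\left(c \right)} = c \left(14 + c\right)$
$D{\left(h,U \right)} = \sqrt{U^{2} + h^{2}}$
$\sqrt{\sqrt{D{\left(1145,132 \right)} + 247963} + f{\left(y{\left(-9 \right)} \right)}} = \sqrt{\sqrt{\sqrt{132^{2} + 1145^{2}} + 247963} + 1121} = \sqrt{\sqrt{\sqrt{17424 + 1311025} + 247963} + 1121} = \sqrt{\sqrt{\sqrt{1328449} + 247963} + 1121} = \sqrt{\sqrt{247963 + \sqrt{1328449}} + 1121} = \sqrt{1121 + \sqrt{247963 + \sqrt{1328449}}}$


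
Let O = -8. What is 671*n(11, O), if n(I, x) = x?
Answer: -5368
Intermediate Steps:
671*n(11, O) = 671*(-8) = -5368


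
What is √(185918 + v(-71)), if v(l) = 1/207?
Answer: √885155621/69 ≈ 431.18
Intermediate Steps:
v(l) = 1/207
√(185918 + v(-71)) = √(185918 + 1/207) = √(38485027/207) = √885155621/69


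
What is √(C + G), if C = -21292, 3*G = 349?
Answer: I*√190581/3 ≈ 145.52*I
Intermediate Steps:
G = 349/3 (G = (⅓)*349 = 349/3 ≈ 116.33)
√(C + G) = √(-21292 + 349/3) = √(-63527/3) = I*√190581/3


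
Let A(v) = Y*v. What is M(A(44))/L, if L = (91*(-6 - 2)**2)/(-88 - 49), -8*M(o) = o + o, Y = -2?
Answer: -1507/2912 ≈ -0.51751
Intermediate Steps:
A(v) = -2*v
M(o) = -o/4 (M(o) = -(o + o)/8 = -o/4)
L = -5824/137 (L = (91*(-8)**2)/(-137) = (91*64)*(-1/137) = 5824*(-1/137) = -5824/137 ≈ -42.511)
M(A(44))/L = (-(-1)*44/2)/(-5824/137) = -1/4*(-88)*(-137/5824) = 22*(-137/5824) = -1507/2912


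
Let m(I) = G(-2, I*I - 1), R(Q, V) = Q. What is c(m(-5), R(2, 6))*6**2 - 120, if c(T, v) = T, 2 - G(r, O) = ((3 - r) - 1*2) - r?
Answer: -228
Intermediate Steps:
G(r, O) = 1 + 2*r (G(r, O) = 2 - (((3 - r) - 1*2) - r) = 2 - (((3 - r) - 2) - r) = 2 - ((1 - r) - r) = 2 - (1 - 2*r) = 2 + (-1 + 2*r) = 1 + 2*r)
m(I) = -3 (m(I) = 1 + 2*(-2) = 1 - 4 = -3)
c(m(-5), R(2, 6))*6**2 - 120 = -3*6**2 - 120 = -3*36 - 120 = -108 - 120 = -228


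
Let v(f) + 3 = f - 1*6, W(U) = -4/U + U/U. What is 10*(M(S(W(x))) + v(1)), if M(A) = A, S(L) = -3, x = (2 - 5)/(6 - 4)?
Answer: -110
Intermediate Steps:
x = -3/2 ≈ -1.5000
W(U) = 1 - 4/U (W(U) = -4/U + 1 = 1 - 4/U)
v(f) = -9 + f (v(f) = -3 + (f - 1*6) = -3 + (f - 6) = -3 + (-6 + f) = -9 + f)
10*(M(S(W(x))) + v(1)) = 10*(-3 + (-9 + 1)) = 10*(-3 - 8) = 10*(-11) = -110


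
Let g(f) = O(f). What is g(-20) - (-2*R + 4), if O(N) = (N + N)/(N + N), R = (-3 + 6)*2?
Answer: 9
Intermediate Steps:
R = 6 (R = 3*2 = 6)
O(N) = 1 (O(N) = (2*N)/((2*N)) = (2*N)*(1/(2*N)) = 1)
g(f) = 1
g(-20) - (-2*R + 4) = 1 - (-2*6 + 4) = 1 - (-12 + 4) = 1 - (-8) = 1 - 1*(-8) = 1 + 8 = 9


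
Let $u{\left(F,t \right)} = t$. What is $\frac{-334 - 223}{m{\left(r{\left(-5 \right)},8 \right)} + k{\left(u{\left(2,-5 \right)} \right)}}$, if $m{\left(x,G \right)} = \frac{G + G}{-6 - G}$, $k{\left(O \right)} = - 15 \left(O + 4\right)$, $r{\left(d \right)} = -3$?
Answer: $- \frac{3899}{97} \approx -40.196$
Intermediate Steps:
$k{\left(O \right)} = -60 - 15 O$ ($k{\left(O \right)} = - 15 \left(4 + O\right) = -60 - 15 O$)
$m{\left(x,G \right)} = \frac{2 G}{-6 - G}$
$\frac{-334 - 223}{m{\left(r{\left(-5 \right)},8 \right)} + k{\left(u{\left(2,-5 \right)} \right)}} = \frac{-334 - 223}{\left(-2\right) 8 \frac{1}{6 + 8} - -15} = - \frac{557}{\left(-2\right) 8 \cdot \frac{1}{14} + \left(-60 + 75\right)} = - \frac{557}{\left(-2\right) 8 \cdot \frac{1}{14} + 15} = - \frac{557}{- \frac{8}{7} + 15} = - \frac{557}{\frac{97}{7}} = \left(-557\right) \frac{7}{97} = - \frac{3899}{97}$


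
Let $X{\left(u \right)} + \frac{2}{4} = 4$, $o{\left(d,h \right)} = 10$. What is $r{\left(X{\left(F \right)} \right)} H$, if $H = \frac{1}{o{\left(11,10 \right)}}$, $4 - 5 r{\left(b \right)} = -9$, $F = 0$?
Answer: $\frac{13}{50} \approx 0.26$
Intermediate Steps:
$X{\left(u \right)} = \frac{7}{2}$ ($X{\left(u \right)} = - \frac{1}{2} + 4 = \frac{7}{2}$)
$r{\left(b \right)} = \frac{13}{5}$ ($r{\left(b \right)} = \frac{4}{5} - - \frac{9}{5} = \frac{4}{5} + \frac{9}{5} = \frac{13}{5}$)
$H = \frac{1}{10} \approx 0.1$
$r{\left(X{\left(F \right)} \right)} H = \frac{13}{5} \cdot \frac{1}{10} = \frac{13}{50}$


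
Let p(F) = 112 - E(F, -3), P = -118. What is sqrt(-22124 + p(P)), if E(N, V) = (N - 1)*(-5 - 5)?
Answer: 3*I*sqrt(2578) ≈ 152.32*I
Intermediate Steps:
E(N, V) = 10 - 10*N (E(N, V) = (-1 + N)*(-10) = 10 - 10*N)
p(F) = 102 + 10*F (p(F) = 112 - (10 - 10*F) = 112 + (-10 + 10*F) = 102 + 10*F)
sqrt(-22124 + p(P)) = sqrt(-22124 + (102 + 10*(-118))) = sqrt(-22124 + (102 - 1180)) = sqrt(-22124 - 1078) = sqrt(-23202) = 3*I*sqrt(2578)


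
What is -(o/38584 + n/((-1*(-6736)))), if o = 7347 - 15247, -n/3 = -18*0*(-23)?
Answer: 1975/9646 ≈ 0.20475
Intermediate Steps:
n = 0 (n = -3*(-18*0)*(-23) = -0*(-23) = -3*0 = 0)
o = -7900
-(o/38584 + n/((-1*(-6736)))) = -(-7900/38584 + 0/((-1*(-6736)))) = -(-7900*1/38584 + 0/6736) = -(-1975/9646 + 0*(1/6736)) = -(-1975/9646 + 0) = -1*(-1975/9646) = 1975/9646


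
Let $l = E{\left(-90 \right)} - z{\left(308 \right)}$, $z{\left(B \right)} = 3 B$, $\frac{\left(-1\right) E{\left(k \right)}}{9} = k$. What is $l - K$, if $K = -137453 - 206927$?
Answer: $344266$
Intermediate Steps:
$E{\left(k \right)} = - 9 k$
$l = -114$ ($l = \left(-9\right) \left(-90\right) - 3 \cdot 308 = 810 - 924 = -114$)
$K = -344380$
$l - K = -114 - -344380 = -114 + 344380 = 344266$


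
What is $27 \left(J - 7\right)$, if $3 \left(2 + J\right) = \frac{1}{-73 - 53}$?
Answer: $- \frac{3403}{14} \approx -243.07$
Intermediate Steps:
$J = - \frac{757}{378}$ ($J = -2 + \frac{1}{3 \left(-73 - 53\right)} = -2 + \frac{1}{3 \left(-126\right)} = -2 + \frac{1}{3} \left(- \frac{1}{126}\right) = -2 - \frac{1}{378} = - \frac{757}{378} \approx -2.0026$)
$27 \left(J - 7\right) = 27 \left(- \frac{757}{378} - 7\right) = 27 \left(- \frac{3403}{378}\right) = - \frac{3403}{14}$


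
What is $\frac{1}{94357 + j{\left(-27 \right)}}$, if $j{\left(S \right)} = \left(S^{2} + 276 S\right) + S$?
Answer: $\frac{1}{87607} \approx 1.1415 \cdot 10^{-5}$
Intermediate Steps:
$j{\left(S \right)} = S^{2} + 277 S$
$\frac{1}{94357 + j{\left(-27 \right)}} = \frac{1}{94357 - 27 \left(277 - 27\right)} = \frac{1}{94357 - 6750} = \frac{1}{87607}$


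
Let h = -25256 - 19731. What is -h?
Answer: 44987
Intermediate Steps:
h = -44987
-h = -1*(-44987) = 44987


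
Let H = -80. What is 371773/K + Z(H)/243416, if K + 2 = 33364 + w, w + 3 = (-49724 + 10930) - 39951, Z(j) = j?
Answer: -11312390931/1380959822 ≈ -8.1917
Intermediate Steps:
w = -78748 (w = -3 + ((-49724 + 10930) - 39951) = -3 + (-38794 - 39951) = -3 - 78745 = -78748)
K = -45386 (K = -2 + (33364 - 78748) = -2 - 45384 = -45386)
371773/K + Z(H)/243416 = 371773/(-45386) - 80/243416 = 371773*(-1/45386) - 80*1/243416 = -371773/45386 - 10/30427 = -11312390931/1380959822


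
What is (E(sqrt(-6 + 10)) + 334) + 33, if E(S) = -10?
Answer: 357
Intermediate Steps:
(E(sqrt(-6 + 10)) + 334) + 33 = (-10 + 334) + 33 = 324 + 33 = 357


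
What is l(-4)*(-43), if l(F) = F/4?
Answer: 43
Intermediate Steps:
l(F) = F/4 (l(F) = F*(¼) = F/4)
l(-4)*(-43) = ((¼)*(-4))*(-43) = -1*(-43) = 43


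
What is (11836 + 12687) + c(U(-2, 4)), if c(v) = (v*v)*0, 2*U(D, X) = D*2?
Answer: 24523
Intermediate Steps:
U(D, X) = D (U(D, X) = (D*2)/2 = (2*D)/2 = D)
c(v) = 0 (c(v) = v**2*0 = 0)
(11836 + 12687) + c(U(-2, 4)) = (11836 + 12687) + 0 = 24523 + 0 = 24523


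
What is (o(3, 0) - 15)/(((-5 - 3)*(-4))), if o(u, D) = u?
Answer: -3/8 ≈ -0.37500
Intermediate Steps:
(o(3, 0) - 15)/(((-5 - 3)*(-4))) = (3 - 15)/(((-5 - 3)*(-4))) = -12/((-8*(-4))) = -12/32 = -12*1/32 = -3/8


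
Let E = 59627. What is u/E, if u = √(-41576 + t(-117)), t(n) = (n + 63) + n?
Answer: I*√41747/59627 ≈ 0.0034266*I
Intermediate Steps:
t(n) = 63 + 2*n (t(n) = (63 + n) + n = 63 + 2*n)
u = I*√41747 (u = √(-41576 + (63 + 2*(-117))) = √(-41576 + (63 - 234)) = √(-41576 - 171) = √(-41747) = I*√41747 ≈ 204.32*I)
u/E = (I*√41747)/59627 = (I*√41747)*(1/59627) = I*√41747/59627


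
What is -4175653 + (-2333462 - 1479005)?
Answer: -7988120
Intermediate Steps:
-4175653 + (-2333462 - 1479005) = -4175653 - 3812467 = -7988120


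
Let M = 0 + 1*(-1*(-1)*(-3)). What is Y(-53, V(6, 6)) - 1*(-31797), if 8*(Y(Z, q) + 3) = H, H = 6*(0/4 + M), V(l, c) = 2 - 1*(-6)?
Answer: 127167/4 ≈ 31792.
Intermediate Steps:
V(l, c) = 8 (V(l, c) = 2 + 6 = 8)
M = -3 (M = 0 + 1*(1*(-3)) = 0 + 1*(-3) = 0 - 3 = -3)
H = -18 (H = 6*(0/4 - 3) = 6*(0*(¼) - 3) = 6*(0 - 3) = 6*(-3) = -18)
Y(Z, q) = -21/4 (Y(Z, q) = -3 + (⅛)*(-18) = -3 - 9/4 = -21/4)
Y(-53, V(6, 6)) - 1*(-31797) = -21/4 - 1*(-31797) = -21/4 + 31797 = 127167/4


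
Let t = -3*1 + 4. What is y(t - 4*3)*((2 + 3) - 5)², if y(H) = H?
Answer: 0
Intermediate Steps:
t = 1 (t = -3 + 4 = 1)
y(t - 4*3)*((2 + 3) - 5)² = (1 - 4*3)*((2 + 3) - 5)² = (1 - 12)*(5 - 5)² = -11*0² = -11*0 = 0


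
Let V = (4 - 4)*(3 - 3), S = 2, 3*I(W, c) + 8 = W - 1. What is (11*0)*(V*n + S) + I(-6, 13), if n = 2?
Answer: -5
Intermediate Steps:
I(W, c) = -3 + W/3 (I(W, c) = -8/3 + (W - 1)/3 = -8/3 + (-1 + W)/3 = -8/3 + (-⅓ + W/3) = -3 + W/3)
V = 0 (V = 0*0 = 0)
(11*0)*(V*n + S) + I(-6, 13) = (11*0)*(0*2 + 2) + (-3 + (⅓)*(-6)) = 0*(0 + 2) + (-3 - 2) = 0*2 - 5 = 0 - 5 = -5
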